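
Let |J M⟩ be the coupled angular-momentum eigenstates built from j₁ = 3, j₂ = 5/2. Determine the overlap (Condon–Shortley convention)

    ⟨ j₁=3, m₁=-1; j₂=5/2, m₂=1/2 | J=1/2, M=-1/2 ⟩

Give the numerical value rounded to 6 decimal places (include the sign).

j₁+j₂−J=5  J+j₁−j₂=1  J−j₁+j₂=0  j₁+j₂+J+1=7
(j₁±m₁, j₂±m₂, J±M) = (2,4,3,2,0,1)
P² = 192/7
sum k=3..3:
  [3] −1/12 = -1/12
S = -1/12
C² = P²·S² = 4/21 ; C = -0.436436

-0.436436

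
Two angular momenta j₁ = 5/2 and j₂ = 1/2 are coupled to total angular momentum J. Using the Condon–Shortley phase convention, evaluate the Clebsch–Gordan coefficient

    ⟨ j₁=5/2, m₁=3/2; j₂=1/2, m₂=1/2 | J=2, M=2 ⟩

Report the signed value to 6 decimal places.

√[5·1!4!0!/6! · 4!1!1!0!4!0!] = √(96)
  +(−1)^1/∏(1,0,0,0,4,0)! = -1/24  (running -1/24)
⟨..|..⟩ = √(96)·(-1/24) = -0.408248

-0.408248  (= −√(1/6))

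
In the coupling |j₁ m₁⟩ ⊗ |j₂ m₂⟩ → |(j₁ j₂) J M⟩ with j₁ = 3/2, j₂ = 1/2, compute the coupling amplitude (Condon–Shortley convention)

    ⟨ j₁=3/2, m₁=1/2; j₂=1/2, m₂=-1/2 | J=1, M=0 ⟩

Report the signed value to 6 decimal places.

j₁+j₂−J=1  J+j₁−j₂=2  J−j₁+j₂=0  j₁+j₂+J+1=4
(j₁±m₁, j₂±m₂, J±M) = (2,1,0,1,1,1)
P² = 1/2
sum k=0..0:
  [0] +1/1 = 1
S = 1
C² = P²·S² = 1/2 ; C = +0.707107

+0.707107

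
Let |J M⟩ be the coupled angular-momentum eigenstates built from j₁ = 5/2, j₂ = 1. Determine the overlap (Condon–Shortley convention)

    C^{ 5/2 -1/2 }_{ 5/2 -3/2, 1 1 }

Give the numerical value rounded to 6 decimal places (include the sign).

−√(16/35) ≈ -0.676123

triangle: 1!*4!*1!/7! = 24/5040
(j±m)!: 1!*4!*2!*0!*2!*3! = 576
prefactor² = (2J+1)*Δ*N² = 576/35
  k=1: −1/(1!*0!*3!*1!*1!*0!) = -1/6
Σ = -1/6  ⇒  CG² = 576/35*(-1/6)² = 16/35
CG = −√(16/35) = -0.676123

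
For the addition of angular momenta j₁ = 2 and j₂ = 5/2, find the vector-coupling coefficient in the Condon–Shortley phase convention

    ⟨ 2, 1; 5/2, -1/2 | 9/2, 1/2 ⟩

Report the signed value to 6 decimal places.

+0.563436  (= +√(20/63))

√[10·0!4!5!/10! · 3!1!2!3!5!4!] = √(11520/7)
  +(−1)^0/∏(0,0,1,2,3,3)! = 1/72  (running 1/72)
⟨..|..⟩ = √(11520/7)·(1/72) = +0.563436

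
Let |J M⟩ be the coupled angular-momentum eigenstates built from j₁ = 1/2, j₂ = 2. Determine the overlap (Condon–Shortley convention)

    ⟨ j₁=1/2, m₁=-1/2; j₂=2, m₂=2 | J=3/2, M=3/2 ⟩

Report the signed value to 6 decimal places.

−√(4/5) ≈ -0.894427

triangle: 1!·0!·3!/5! = 6/120
(j±m)!: 0!·1!·4!·0!·3!·0! = 144
prefactor² = (2J+1)·Δ·N² = 144/5
  k=1: −1/(1!·0!·0!·3!·0!·0!) = -1/6
Σ = -1/6  ⇒  CG² = 144/5·(-1/6)² = 4/5
CG = −√(4/5) = -0.894427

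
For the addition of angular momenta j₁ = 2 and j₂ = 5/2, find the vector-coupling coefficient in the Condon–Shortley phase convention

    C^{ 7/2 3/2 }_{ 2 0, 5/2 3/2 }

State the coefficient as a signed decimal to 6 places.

−√(2/7) = -0.534522

triangle: 1!×3!×4!/9! = 144/362880
(j±m)!: 2!×2!×4!×1!×5!×2! = 23040
prefactor² = (2J+1)×Δ×N² = 512/7
  k=0: +1/(0!×1!×2!×4!×1!×0!) = 1/48
  k=1: −1/(1!×0!×1!×3!×2!×1!) = -1/12
Σ = -1/16  ⇒  CG² = 512/7×(-1/16)² = 2/7
CG = −√(2/7) = -0.534522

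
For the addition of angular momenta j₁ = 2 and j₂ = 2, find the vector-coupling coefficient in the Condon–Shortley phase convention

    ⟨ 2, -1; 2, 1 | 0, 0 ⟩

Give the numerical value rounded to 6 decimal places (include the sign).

j₁+j₂−J=4  J+j₁−j₂=0  J−j₁+j₂=0  j₁+j₂+J+1=5
(j₁±m₁, j₂±m₂, J±M) = (1,3,3,1,0,0)
P² = 36/5
sum k=3..3:
  [3] −1/6 = -1/6
S = -1/6
C² = P²·S² = 1/5 ; C = -0.447214

-0.447214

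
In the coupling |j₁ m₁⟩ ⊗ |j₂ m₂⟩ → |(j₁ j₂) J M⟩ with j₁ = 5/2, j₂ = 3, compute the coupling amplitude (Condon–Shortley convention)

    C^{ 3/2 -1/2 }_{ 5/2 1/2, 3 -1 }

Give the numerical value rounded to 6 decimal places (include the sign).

−√(1/105) = -0.097590

j₁+j₂−J=4  J+j₁−j₂=1  J−j₁+j₂=2  j₁+j₂+J+1=8
(j₁±m₁, j₂±m₂, J±M) = (3,2,2,4,1,2)
P² = 192/35
sum k=1..2:
  [1] −1/6 = -1/6
  [2] +1/8 = 1/8
S = -1/24
C² = P²·S² = 1/105 ; C = -0.097590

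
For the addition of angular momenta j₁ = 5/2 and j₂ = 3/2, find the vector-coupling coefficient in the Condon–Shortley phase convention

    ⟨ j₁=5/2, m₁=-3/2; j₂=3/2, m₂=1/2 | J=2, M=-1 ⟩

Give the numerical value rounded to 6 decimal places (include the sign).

+0.154303  (= +√(1/42))

j₁+j₂−J=2  J+j₁−j₂=3  J−j₁+j₂=1  j₁+j₂+J+1=7
(j₁±m₁, j₂±m₂, J±M) = (1,4,2,1,1,3)
P² = 24/7
sum k=1..2:
  [1] −1/6 = -1/6
  [2] +1/4 = 1/4
S = 1/12
C² = P²·S² = 1/42 ; C = +0.154303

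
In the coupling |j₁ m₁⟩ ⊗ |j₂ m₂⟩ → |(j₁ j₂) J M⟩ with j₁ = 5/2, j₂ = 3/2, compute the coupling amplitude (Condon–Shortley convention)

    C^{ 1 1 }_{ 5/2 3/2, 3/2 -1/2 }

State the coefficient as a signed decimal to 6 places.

triangle: 3!*2!*0!/6! = 12/720
(j±m)!: 4!*1!*1!*2!*2!*0! = 96
prefactor² = (2J+1)*Δ*N² = 24/5
  k=1: −1/(1!*2!*0!*0!*2!*0!) = -1/4
Σ = -1/4  ⇒  CG² = 24/5*(-1/4)² = 3/10
CG = −√(3/10) = -0.547723

−√(3/10) = -0.547723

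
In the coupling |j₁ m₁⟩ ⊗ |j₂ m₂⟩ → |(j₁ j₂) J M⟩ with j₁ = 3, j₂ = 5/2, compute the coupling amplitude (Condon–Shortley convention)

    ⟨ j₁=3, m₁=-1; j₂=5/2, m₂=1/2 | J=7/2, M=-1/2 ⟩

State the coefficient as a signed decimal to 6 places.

j₁+j₂−J=2  J+j₁−j₂=4  J−j₁+j₂=3  j₁+j₂+J+1=10
(j₁±m₁, j₂±m₂, J±M) = (2,4,3,2,3,4)
P² = 9216/175
sum k=0..2:
  [0] +1/288 = 1/288
  [1] −1/12 = -1/12
  [2] +1/16 = 1/16
S = -5/288
C² = P²·S² = 1/63 ; C = -0.125988

-0.125988  (= −√(1/63))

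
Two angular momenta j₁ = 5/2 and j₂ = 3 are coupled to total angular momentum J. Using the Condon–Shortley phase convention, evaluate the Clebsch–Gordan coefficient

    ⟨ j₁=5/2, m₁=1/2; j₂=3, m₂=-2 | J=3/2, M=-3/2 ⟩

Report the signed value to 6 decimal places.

-0.534522

√[4·4!1!2!/8! · 3!2!1!5!0!3!] = √(288/7)
  +(−1)^1/∏(1,3,1,0,0,2)! = -1/12  (running -1/12)
⟨..|..⟩ = √(288/7)·(-1/12) = -0.534522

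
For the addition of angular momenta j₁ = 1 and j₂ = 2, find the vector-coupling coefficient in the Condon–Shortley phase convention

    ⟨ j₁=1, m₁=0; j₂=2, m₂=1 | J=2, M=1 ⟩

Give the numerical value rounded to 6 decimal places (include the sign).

-0.408248

j₁+j₂−J=1  J+j₁−j₂=1  J−j₁+j₂=3  j₁+j₂+J+1=6
(j₁±m₁, j₂±m₂, J±M) = (1,1,3,1,3,1)
P² = 3/2
sum k=0..1:
  [0] +1/6 = 1/6
  [1] −1/2 = -1/2
S = -1/3
C² = P²·S² = 1/6 ; C = -0.408248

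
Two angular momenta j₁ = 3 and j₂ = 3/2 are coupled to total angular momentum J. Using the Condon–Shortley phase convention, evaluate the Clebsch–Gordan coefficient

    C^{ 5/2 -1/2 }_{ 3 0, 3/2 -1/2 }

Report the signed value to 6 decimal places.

-0.414039  (= −√(6/35))

j₁+j₂−J=2  J+j₁−j₂=4  J−j₁+j₂=1  j₁+j₂+J+1=8
(j₁±m₁, j₂±m₂, J±M) = (3,3,1,2,2,3)
P² = 216/35
sum k=0..1:
  [0] +1/12 = 1/12
  [1] −1/4 = -1/4
S = -1/6
C² = P²·S² = 6/35 ; C = -0.414039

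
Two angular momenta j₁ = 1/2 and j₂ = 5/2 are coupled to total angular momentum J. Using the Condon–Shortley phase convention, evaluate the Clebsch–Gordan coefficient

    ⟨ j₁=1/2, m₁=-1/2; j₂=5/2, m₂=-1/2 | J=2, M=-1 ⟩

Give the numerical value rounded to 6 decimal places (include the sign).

triangle: 1!*0!*4!/6! = 24/720
(j±m)!: 0!*1!*2!*3!*1!*3! = 72
prefactor² = (2J+1)*Δ*N² = 12
  k=1: −1/(1!*0!*0!*1!*0!*3!) = -1/6
Σ = -1/6  ⇒  CG² = 12*(-1/6)² = 1/3
CG = −√(1/3) = -0.577350

−√(1/3) = -0.577350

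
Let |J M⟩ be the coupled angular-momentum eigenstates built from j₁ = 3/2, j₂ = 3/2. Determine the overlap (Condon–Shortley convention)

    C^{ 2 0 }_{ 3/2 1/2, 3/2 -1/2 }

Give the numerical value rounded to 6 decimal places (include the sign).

+0.500000  (= +√(1/4))

j₁+j₂−J=1  J+j₁−j₂=2  J−j₁+j₂=2  j₁+j₂+J+1=6
(j₁±m₁, j₂±m₂, J±M) = (2,1,1,2,2,2)
P² = 4/9
sum k=0..1:
  [0] +1/1 = 1
  [1] −1/4 = -1/4
S = 3/4
C² = P²·S² = 1/4 ; C = +0.500000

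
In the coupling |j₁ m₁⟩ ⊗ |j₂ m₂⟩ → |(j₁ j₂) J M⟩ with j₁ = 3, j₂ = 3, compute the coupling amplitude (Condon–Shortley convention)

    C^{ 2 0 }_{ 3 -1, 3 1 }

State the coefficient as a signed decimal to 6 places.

j₁+j₂−J=4  J+j₁−j₂=2  J−j₁+j₂=2  j₁+j₂+J+1=9
(j₁±m₁, j₂±m₂, J±M) = (2,4,4,2,2,2)
P² = 256/21
sum k=2..4:
  [2] +1/16 = 1/16
  [3] −1/6 = -1/6
  [4] +1/96 = 1/96
S = -3/32
C² = P²·S² = 3/28 ; C = -0.327327

−√(3/28) ≈ -0.327327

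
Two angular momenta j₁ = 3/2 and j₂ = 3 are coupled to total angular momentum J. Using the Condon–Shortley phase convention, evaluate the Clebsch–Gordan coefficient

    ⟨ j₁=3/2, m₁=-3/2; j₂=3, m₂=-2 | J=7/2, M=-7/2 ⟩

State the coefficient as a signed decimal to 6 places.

triangle: 1!*2!*5!/9! = 240/362880
(j±m)!: 0!*3!*1!*5!*0!*7! = 3628800
prefactor² = (2J+1)*Δ*N² = 19200
  k=1: −1/(1!*0!*2!*0!*0!*5!) = -1/240
Σ = -1/240  ⇒  CG² = 19200*(-1/240)² = 1/3
CG = −√(1/3) = -0.577350

-0.577350  (= −√(1/3))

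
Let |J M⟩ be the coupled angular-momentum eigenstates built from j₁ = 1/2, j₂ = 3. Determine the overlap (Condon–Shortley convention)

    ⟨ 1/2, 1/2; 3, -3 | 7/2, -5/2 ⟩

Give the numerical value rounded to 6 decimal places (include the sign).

j₁+j₂−J=0  J+j₁−j₂=1  J−j₁+j₂=6  j₁+j₂+J+1=8
(j₁±m₁, j₂±m₂, J±M) = (1,0,0,6,1,6)
P² = 518400/7
sum k=0..0:
  [0] +1/720 = 1/720
S = 1/720
C² = P²·S² = 1/7 ; C = +0.377964

+√(1/7) = +0.377964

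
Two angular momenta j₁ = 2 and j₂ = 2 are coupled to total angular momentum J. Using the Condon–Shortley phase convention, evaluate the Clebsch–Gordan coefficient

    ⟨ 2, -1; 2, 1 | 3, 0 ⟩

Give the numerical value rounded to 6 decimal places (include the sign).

√[7·1!3!3!/8! · 1!3!3!1!3!3!] = √(81/10)
  +(−1)^0/∏(0,1,3,3,0,0)! = 1/36  (running 1/36)
  +(−1)^1/∏(1,0,2,2,1,1)! = -1/4  (running -2/9)
⟨..|..⟩ = √(81/10)·(-2/9) = -0.632456

-0.632456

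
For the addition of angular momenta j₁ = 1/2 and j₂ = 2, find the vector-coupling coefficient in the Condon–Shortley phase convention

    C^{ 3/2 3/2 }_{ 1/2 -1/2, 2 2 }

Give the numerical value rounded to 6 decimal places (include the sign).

√[4·1!0!3!/5! · 0!1!4!0!3!0!] = √(144/5)
  +(−1)^1/∏(1,0,0,3,0,0)! = -1/6  (running -1/6)
⟨..|..⟩ = √(144/5)·(-1/6) = -0.894427

−√(4/5) ≈ -0.894427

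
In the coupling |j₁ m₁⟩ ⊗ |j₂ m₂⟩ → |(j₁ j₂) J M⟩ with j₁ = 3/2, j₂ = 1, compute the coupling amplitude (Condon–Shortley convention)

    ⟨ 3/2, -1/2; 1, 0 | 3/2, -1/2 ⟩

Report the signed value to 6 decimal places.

−√(1/15) ≈ -0.258199

j₁+j₂−J=1  J+j₁−j₂=2  J−j₁+j₂=1  j₁+j₂+J+1=5
(j₁±m₁, j₂±m₂, J±M) = (1,2,1,1,1,2)
P² = 4/15
sum k=0..1:
  [0] +1/2 = 1/2
  [1] −1/1 = -1
S = -1/2
C² = P²·S² = 1/15 ; C = -0.258199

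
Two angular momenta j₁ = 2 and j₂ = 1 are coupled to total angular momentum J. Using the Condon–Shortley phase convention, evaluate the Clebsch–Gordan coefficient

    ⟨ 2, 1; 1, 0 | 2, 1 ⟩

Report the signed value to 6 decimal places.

+0.408248

triangle: 1!×3!×1!/6! = 6/720
(j±m)!: 3!×1!×1!×1!×3!×1! = 36
prefactor² = (2J+1)×Δ×N² = 3/2
  k=0: +1/(0!×1!×1!×1!×2!×0!) = 1/2
  k=1: −1/(1!×0!×0!×0!×3!×1!) = -1/6
Σ = 1/3  ⇒  CG² = 3/2×1/3² = 1/6
CG = +√(1/6) = +0.408248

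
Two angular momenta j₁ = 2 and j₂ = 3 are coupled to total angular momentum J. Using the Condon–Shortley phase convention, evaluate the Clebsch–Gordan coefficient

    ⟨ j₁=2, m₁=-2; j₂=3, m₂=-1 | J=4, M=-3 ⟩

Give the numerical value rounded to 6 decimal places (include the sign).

triangle: 1!×3!×5!/10! = 720/3628800
(j±m)!: 0!×4!×2!×4!×1!×7! = 5806080
prefactor² = (2J+1)×Δ×N² = 10368
  k=1: −1/(1!×0!×3!×1!×0!×4!) = -1/144
Σ = -1/144  ⇒  CG² = 10368×(-1/144)² = 1/2
CG = −√(1/2) = -0.707107

−√(1/2) ≈ -0.707107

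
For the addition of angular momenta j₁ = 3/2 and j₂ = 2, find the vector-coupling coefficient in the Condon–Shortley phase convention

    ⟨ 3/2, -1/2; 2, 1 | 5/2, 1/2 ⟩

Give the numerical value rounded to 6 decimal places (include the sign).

−√(5/14) ≈ -0.597614

triangle: 1!*2!*3!/7! = 12/5040
(j±m)!: 1!*2!*3!*1!*3!*2! = 144
prefactor² = (2J+1)*Δ*N² = 72/35
  k=0: +1/(0!*1!*2!*3!*0!*0!) = 1/12
  k=1: −1/(1!*0!*1!*2!*1!*1!) = -1/2
Σ = -5/12  ⇒  CG² = 72/35*(-5/12)² = 5/14
CG = −√(5/14) = -0.597614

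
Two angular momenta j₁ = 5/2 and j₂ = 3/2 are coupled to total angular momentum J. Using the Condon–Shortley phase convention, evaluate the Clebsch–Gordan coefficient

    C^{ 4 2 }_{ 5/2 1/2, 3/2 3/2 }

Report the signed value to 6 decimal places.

+0.597614

√[9·0!5!3!/9! · 3!2!3!0!6!2!] = √(12960/7)
  +(−1)^0/∏(0,0,2,3,3,0)! = 1/72  (running 1/72)
⟨..|..⟩ = √(12960/7)·(1/72) = +0.597614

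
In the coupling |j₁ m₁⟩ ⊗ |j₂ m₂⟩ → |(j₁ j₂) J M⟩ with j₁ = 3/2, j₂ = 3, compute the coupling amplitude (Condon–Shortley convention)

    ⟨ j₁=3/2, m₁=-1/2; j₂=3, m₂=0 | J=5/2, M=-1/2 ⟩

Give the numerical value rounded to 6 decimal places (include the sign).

-0.414039

j₁+j₂−J=2  J+j₁−j₂=1  J−j₁+j₂=4  j₁+j₂+J+1=8
(j₁±m₁, j₂±m₂, J±M) = (1,2,3,3,2,3)
P² = 216/35
sum k=1..2:
  [1] −1/4 = -1/4
  [2] +1/12 = 1/12
S = -1/6
C² = P²·S² = 6/35 ; C = -0.414039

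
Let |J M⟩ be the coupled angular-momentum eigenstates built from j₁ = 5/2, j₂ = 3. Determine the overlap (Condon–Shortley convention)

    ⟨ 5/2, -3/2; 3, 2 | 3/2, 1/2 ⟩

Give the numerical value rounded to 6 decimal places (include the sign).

−√(1/21) = -0.218218

triangle: 4!*1!*2!/8! = 48/40320
(j±m)!: 1!*4!*5!*1!*2!*1! = 5760
prefactor² = (2J+1)*Δ*N² = 192/7
  k=3: −1/(3!*1!*1!*2!*0!*0!) = -1/12
  k=4: +1/(4!*0!*0!*1!*1!*1!) = 1/24
Σ = -1/24  ⇒  CG² = 192/7*(-1/24)² = 1/21
CG = −√(1/21) = -0.218218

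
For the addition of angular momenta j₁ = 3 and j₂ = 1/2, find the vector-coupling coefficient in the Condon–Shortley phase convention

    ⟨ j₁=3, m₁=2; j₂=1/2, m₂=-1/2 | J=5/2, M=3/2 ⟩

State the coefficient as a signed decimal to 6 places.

√[6·1!5!0!/7! · 5!1!0!1!4!1!] = √(2880/7)
  +(−1)^0/∏(0,1,1,0,4,0)! = 1/24  (running 1/24)
⟨..|..⟩ = √(2880/7)·(1/24) = +0.845154

+√(5/7) = +0.845154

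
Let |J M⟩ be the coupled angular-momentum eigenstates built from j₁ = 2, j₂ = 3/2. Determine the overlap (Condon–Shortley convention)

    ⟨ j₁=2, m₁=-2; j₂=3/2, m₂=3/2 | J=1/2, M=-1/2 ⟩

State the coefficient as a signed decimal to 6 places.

√[2·3!1!0!/5! · 0!4!3!0!0!1!] = √(72/5)
  +(−1)^3/∏(3,0,1,0,0,0)! = -1/6  (running -1/6)
⟨..|..⟩ = √(72/5)·(-1/6) = -0.632456

-0.632456  (= −√(2/5))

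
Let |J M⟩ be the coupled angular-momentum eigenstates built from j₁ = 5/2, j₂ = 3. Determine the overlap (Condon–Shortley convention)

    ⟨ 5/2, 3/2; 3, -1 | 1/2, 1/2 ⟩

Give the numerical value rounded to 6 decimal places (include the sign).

√[2·5!0!1!/7! · 4!1!2!4!1!0!] = √(384/7)
  +(−1)^1/∏(1,4,0,1,0,0)! = -1/24  (running -1/24)
⟨..|..⟩ = √(384/7)·(-1/24) = -0.308607

-0.308607  (= −√(2/21))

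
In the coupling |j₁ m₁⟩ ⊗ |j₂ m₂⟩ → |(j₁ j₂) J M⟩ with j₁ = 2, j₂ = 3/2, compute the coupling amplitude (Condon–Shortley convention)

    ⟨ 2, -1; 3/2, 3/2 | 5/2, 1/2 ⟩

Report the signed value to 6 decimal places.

triangle: 1!*3!*2!/7! = 12/5040
(j±m)!: 1!*3!*3!*0!*3!*2! = 432
prefactor² = (2J+1)*Δ*N² = 216/35
  k=1: −1/(1!*0!*2!*2!*1!*0!) = -1/4
Σ = -1/4  ⇒  CG² = 216/35*(-1/4)² = 27/70
CG = −√(27/70) = -0.621059

−√(27/70) ≈ -0.621059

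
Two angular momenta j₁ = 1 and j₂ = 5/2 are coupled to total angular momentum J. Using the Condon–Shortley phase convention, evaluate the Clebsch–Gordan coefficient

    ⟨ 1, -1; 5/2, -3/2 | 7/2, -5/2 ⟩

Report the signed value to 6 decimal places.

+0.845154  (= +√(5/7))

j₁+j₂−J=0  J+j₁−j₂=2  J−j₁+j₂=5  j₁+j₂+J+1=8
(j₁±m₁, j₂±m₂, J±M) = (0,2,1,4,1,6)
P² = 11520/7
sum k=0..0:
  [0] +1/48 = 1/48
S = 1/48
C² = P²·S² = 5/7 ; C = +0.845154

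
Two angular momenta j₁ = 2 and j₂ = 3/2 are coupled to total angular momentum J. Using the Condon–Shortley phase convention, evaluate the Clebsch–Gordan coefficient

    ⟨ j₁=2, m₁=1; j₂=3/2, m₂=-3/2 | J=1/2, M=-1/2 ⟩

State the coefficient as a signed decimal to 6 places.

triangle: 3!×1!×0!/5! = 6/120
(j±m)!: 3!×1!×0!×3!×0!×1! = 36
prefactor² = (2J+1)×Δ×N² = 18/5
  k=0: +1/(0!×3!×1!×0!×0!×0!) = 1/6
Σ = 1/6  ⇒  CG² = 18/5×1/6² = 1/10
CG = +√(1/10) = +0.316228

+√(1/10) = +0.316228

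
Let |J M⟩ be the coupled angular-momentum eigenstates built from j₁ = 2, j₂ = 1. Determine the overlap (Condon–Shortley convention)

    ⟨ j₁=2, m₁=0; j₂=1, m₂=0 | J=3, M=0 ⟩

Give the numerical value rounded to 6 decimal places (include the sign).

j₁+j₂−J=0  J+j₁−j₂=4  J−j₁+j₂=2  j₁+j₂+J+1=7
(j₁±m₁, j₂±m₂, J±M) = (2,2,1,1,3,3)
P² = 48/5
sum k=0..0:
  [0] +1/4 = 1/4
S = 1/4
C² = P²·S² = 3/5 ; C = +0.774597

+√(3/5) = +0.774597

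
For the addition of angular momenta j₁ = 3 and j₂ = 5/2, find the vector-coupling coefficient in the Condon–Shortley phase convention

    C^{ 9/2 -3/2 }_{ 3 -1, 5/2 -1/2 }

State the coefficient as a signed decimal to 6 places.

-0.147122

triangle: 1!*5!*4!/11! = 2880/39916800
(j±m)!: 2!*4!*2!*3!*3!*6! = 2488320
prefactor² = (2J+1)*Δ*N² = 138240/77
  k=0: +1/(0!*1!*4!*2!*1!*2!) = 1/96
  k=1: −1/(1!*0!*3!*1!*2!*3!) = -1/72
Σ = -1/288  ⇒  CG² = 138240/77*(-1/288)² = 5/231
CG = −√(5/231) = -0.147122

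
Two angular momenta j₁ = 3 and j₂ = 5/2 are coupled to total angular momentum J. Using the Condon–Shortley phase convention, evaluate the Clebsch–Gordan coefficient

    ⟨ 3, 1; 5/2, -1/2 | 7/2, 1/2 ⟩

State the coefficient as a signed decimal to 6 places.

-0.125988

j₁+j₂−J=2  J+j₁−j₂=4  J−j₁+j₂=3  j₁+j₂+J+1=10
(j₁±m₁, j₂±m₂, J±M) = (4,2,2,3,4,3)
P² = 9216/175
sum k=0..2:
  [0] +1/16 = 1/16
  [1] −1/12 = -1/12
  [2] +1/288 = 1/288
S = -5/288
C² = P²·S² = 1/63 ; C = -0.125988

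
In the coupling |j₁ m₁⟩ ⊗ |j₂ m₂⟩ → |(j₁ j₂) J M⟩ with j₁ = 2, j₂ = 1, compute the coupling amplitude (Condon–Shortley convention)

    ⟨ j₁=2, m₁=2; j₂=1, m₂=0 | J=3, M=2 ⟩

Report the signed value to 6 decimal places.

triangle: 0!×4!×2!/7! = 48/5040
(j±m)!: 4!×0!×1!×1!×5!×1! = 2880
prefactor² = (2J+1)×Δ×N² = 192
  k=0: +1/(0!×0!×0!×1!×4!×1!) = 1/24
Σ = 1/24  ⇒  CG² = 192×1/24² = 1/3
CG = +√(1/3) = +0.577350

+√(1/3) ≈ +0.577350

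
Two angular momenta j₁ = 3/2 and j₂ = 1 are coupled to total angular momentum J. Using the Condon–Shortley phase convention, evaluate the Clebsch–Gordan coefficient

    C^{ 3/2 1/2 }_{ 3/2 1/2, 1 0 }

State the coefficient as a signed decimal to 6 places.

+0.258199

√[4·1!2!1!/5! · 2!1!1!1!2!1!] = √(4/15)
  +(−1)^0/∏(0,1,1,1,1,0)! = 1  (running 1)
  +(−1)^1/∏(1,0,0,0,2,1)! = -1/2  (running 1/2)
⟨..|..⟩ = √(4/15)·(1/2) = +0.258199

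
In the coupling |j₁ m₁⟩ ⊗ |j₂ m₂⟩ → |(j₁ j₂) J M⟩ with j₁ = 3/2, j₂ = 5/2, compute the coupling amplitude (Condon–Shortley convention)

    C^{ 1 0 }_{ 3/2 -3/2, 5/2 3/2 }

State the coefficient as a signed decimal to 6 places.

-0.447214

j₁+j₂−J=3  J+j₁−j₂=0  J−j₁+j₂=2  j₁+j₂+J+1=6
(j₁±m₁, j₂±m₂, J±M) = (0,3,4,1,1,1)
P² = 36/5
sum k=3..3:
  [3] −1/6 = -1/6
S = -1/6
C² = P²·S² = 1/5 ; C = -0.447214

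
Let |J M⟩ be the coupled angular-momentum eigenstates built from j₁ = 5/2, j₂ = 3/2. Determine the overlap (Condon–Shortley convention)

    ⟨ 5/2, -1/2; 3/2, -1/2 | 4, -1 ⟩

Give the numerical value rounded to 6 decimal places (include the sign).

√[9·0!5!3!/9! · 2!3!1!2!3!5!] = √(2160/7)
  +(−1)^0/∏(0,0,3,1,2,2)! = 1/24  (running 1/24)
⟨..|..⟩ = √(2160/7)·(1/24) = +0.731925

+√(15/28) ≈ +0.731925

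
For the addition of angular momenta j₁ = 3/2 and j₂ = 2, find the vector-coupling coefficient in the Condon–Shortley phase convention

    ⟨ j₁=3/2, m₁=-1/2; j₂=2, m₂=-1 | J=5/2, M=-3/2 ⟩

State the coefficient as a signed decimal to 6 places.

√[6·1!2!3!/7! · 1!2!1!3!1!4!] = √(144/35)
  +(−1)^0/∏(0,1,2,1,0,2)! = 1/4  (running 1/4)
  +(−1)^1/∏(1,0,1,0,1,3)! = -1/6  (running 1/12)
⟨..|..⟩ = √(144/35)·(1/12) = +0.169031

+√(1/35) ≈ +0.169031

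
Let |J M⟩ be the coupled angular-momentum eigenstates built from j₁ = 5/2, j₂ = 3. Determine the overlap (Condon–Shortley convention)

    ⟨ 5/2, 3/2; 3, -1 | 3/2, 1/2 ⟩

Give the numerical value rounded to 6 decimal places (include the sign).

triangle: 4!·1!·2!/8! = 48/40320
(j±m)!: 4!·1!·2!·4!·2!·1! = 2304
prefactor² = (2J+1)·Δ·N² = 384/35
  k=0: +1/(0!·4!·1!·2!·0!·0!) = 1/48
  k=1: −1/(1!·3!·0!·1!·1!·1!) = -1/6
Σ = -7/48  ⇒  CG² = 384/35·(-7/48)² = 7/30
CG = −√(7/30) = -0.483046

-0.483046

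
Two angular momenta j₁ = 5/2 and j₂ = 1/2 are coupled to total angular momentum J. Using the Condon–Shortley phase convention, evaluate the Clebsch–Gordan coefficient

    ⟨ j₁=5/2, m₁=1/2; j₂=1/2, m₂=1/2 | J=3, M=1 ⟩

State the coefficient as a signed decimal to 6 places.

+√(2/3) ≈ +0.816497

triangle: 0!·5!·1!/7! = 120/5040
(j±m)!: 3!·2!·1!·0!·4!·2! = 576
prefactor² = (2J+1)·Δ·N² = 96
  k=0: +1/(0!·0!·2!·1!·3!·0!) = 1/12
Σ = 1/12  ⇒  CG² = 96·1/12² = 2/3
CG = +√(2/3) = +0.816497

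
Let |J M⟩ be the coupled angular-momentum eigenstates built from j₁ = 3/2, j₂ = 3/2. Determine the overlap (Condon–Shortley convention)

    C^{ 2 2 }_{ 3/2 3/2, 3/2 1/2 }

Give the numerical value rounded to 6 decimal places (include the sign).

+0.707107

triangle: 1!×2!×2!/6! = 4/720
(j±m)!: 3!×0!×2!×1!×4!×0! = 288
prefactor² = (2J+1)×Δ×N² = 8
  k=0: +1/(0!×1!×0!×2!×2!×0!) = 1/4
Σ = 1/4  ⇒  CG² = 8×1/4² = 1/2
CG = +√(1/2) = +0.707107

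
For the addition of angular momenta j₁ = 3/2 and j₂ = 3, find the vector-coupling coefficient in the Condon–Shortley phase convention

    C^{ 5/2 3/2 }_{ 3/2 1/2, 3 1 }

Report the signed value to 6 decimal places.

−√(7/20) = -0.591608

triangle: 2!×1!×4!/8! = 48/40320
(j±m)!: 2!×1!×4!×2!×4!×1! = 2304
prefactor² = (2J+1)×Δ×N² = 576/35
  k=0: +1/(0!×2!×1!×4!×0!×0!) = 1/48
  k=1: −1/(1!×1!×0!×3!×1!×1!) = -1/6
Σ = -7/48  ⇒  CG² = 576/35×(-7/48)² = 7/20
CG = −√(7/20) = -0.591608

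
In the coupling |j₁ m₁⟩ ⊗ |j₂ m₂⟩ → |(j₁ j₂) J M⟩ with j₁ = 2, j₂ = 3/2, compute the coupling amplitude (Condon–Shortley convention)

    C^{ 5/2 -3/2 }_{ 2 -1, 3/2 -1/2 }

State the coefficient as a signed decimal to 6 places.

triangle: 1!·3!·2!/7! = 12/5040
(j±m)!: 1!·3!·1!·2!·1!·4! = 288
prefactor² = (2J+1)·Δ·N² = 144/35
  k=0: +1/(0!·1!·3!·1!·0!·1!) = 1/6
  k=1: −1/(1!·0!·2!·0!·1!·2!) = -1/4
Σ = -1/12  ⇒  CG² = 144/35·(-1/12)² = 1/35
CG = −√(1/35) = -0.169031

-0.169031  (= −√(1/35))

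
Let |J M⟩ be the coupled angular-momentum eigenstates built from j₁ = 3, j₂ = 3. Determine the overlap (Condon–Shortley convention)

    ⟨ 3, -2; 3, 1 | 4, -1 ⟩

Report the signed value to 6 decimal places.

triangle: 2!*4!*4!/11! = 1152/39916800
(j±m)!: 1!*5!*4!*2!*3!*5! = 4147200
prefactor² = (2J+1)*Δ*N² = 82944/77
  k=1: −1/(1!*1!*4!*3!*0!*1!) = -1/144
  k=2: +1/(2!*0!*3!*2!*1!*2!) = 1/48
Σ = 1/72  ⇒  CG² = 82944/77*1/72² = 16/77
CG = +√(16/77) = +0.455842

+0.455842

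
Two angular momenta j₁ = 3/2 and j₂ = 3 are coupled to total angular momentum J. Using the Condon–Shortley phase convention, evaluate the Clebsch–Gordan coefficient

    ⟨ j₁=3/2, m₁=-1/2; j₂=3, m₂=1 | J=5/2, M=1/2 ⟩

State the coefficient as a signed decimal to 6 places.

j₁+j₂−J=2  J+j₁−j₂=1  J−j₁+j₂=4  j₁+j₂+J+1=8
(j₁±m₁, j₂±m₂, J±M) = (1,2,4,2,3,2)
P² = 288/35
sum k=1..2:
  [1] −1/6 = -1/6
  [2] +1/8 = 1/8
S = -1/24
C² = P²·S² = 1/70 ; C = -0.119523

−√(1/70) = -0.119523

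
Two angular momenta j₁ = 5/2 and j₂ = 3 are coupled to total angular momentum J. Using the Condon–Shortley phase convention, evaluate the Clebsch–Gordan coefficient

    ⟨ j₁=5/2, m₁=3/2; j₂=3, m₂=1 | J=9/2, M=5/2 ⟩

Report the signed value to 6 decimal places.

+0.317821  (= +√(10/99))

√[10·1!4!5!/11! · 4!1!4!2!7!2!] = √(92160/11)
  +(−1)^0/∏(0,1,1,4,3,1)! = 1/144  (running 1/144)
  +(−1)^1/∏(1,0,0,3,4,2)! = -1/288  (running 1/288)
⟨..|..⟩ = √(92160/11)·(1/288) = +0.317821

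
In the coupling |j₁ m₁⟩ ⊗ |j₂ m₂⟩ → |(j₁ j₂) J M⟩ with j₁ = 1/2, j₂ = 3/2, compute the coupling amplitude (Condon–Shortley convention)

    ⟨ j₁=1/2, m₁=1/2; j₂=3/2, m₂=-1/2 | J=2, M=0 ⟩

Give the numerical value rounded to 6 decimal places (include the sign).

√[5·0!1!3!/5! · 1!0!1!2!2!2!] = √(2)
  +(−1)^0/∏(0,0,0,1,1,2)! = 1/2  (running 1/2)
⟨..|..⟩ = √(2)·(1/2) = +0.707107

+√(1/2) ≈ +0.707107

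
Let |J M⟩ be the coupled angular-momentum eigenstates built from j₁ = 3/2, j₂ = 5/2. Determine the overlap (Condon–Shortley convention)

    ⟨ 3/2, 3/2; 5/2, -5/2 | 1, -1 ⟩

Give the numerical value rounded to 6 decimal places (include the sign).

triangle: 3!*0!*2!/6! = 12/720
(j±m)!: 3!*0!*0!*5!*0!*2! = 1440
prefactor² = (2J+1)*Δ*N² = 72
  k=0: +1/(0!*3!*0!*0!*0!*2!) = 1/12
Σ = 1/12  ⇒  CG² = 72*1/12² = 1/2
CG = +√(1/2) = +0.707107

+0.707107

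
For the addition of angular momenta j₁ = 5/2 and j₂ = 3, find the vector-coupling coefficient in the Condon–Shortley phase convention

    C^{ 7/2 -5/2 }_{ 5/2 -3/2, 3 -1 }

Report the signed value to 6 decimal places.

j₁+j₂−J=2  J+j₁−j₂=3  J−j₁+j₂=4  j₁+j₂+J+1=10
(j₁±m₁, j₂±m₂, J±M) = (1,4,2,4,1,6)
P² = 18432/35
sum k=1..2:
  [1] −1/36 = -1/36
  [2] +1/96 = 1/96
S = -5/288
C² = P²·S² = 10/63 ; C = -0.398410

-0.398410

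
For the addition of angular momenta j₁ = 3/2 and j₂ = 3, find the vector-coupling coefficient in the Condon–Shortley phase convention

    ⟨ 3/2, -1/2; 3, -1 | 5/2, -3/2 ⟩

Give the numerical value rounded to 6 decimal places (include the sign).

triangle: 2!·1!·4!/8! = 48/40320
(j±m)!: 1!·2!·2!·4!·1!·4! = 2304
prefactor² = (2J+1)·Δ·N² = 576/35
  k=1: −1/(1!·1!·1!·1!·0!·3!) = -1/6
  k=2: +1/(2!·0!·0!·0!·1!·4!) = 1/48
Σ = -7/48  ⇒  CG² = 576/35·(-7/48)² = 7/20
CG = −√(7/20) = -0.591608

−√(7/20) = -0.591608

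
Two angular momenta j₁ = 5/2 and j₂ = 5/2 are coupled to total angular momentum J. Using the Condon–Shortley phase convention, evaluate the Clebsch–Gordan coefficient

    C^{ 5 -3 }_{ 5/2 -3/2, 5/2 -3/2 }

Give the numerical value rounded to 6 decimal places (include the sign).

j₁+j₂−J=0  J+j₁−j₂=5  J−j₁+j₂=5  j₁+j₂+J+1=11
(j₁±m₁, j₂±m₂, J±M) = (1,4,1,4,2,8)
P² = 184320
sum k=0..0:
  [0] +1/576 = 1/576
S = 1/576
C² = P²·S² = 5/9 ; C = +0.745356

+0.745356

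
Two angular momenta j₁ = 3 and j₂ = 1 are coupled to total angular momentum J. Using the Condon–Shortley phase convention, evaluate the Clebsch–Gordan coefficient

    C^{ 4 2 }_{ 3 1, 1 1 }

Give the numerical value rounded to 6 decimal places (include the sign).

√[9·0!6!2!/9! · 4!2!2!0!6!2!] = √(34560/7)
  +(−1)^0/∏(0,0,2,2,4,0)! = 1/96  (running 1/96)
⟨..|..⟩ = √(34560/7)·(1/96) = +0.731925

+0.731925  (= +√(15/28))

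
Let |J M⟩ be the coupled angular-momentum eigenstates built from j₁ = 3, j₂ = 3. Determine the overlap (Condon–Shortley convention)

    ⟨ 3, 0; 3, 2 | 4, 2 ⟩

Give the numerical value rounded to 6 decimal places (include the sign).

j₁+j₂−J=2  J+j₁−j₂=4  J−j₁+j₂=4  j₁+j₂+J+1=11
(j₁±m₁, j₂±m₂, J±M) = (3,3,5,1,6,2)
P² = 124416/77
sum k=1..2:
  [1] −1/96 = -1/96
  [2] +1/72 = 1/72
S = 1/288
C² = P²·S² = 3/154 ; C = +0.139573

+0.139573  (= +√(3/154))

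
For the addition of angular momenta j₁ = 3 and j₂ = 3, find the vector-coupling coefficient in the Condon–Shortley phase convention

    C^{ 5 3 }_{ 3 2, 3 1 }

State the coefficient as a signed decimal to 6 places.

+√(1/6) = +0.408248

j₁+j₂−J=1  J+j₁−j₂=5  J−j₁+j₂=5  j₁+j₂+J+1=12
(j₁±m₁, j₂±m₂, J±M) = (5,1,4,2,8,2)
P² = 153600
sum k=0..1:
  [0] +1/576 = 1/576
  [1] −1/1440 = -1/1440
S = 1/960
C² = P²·S² = 1/6 ; C = +0.408248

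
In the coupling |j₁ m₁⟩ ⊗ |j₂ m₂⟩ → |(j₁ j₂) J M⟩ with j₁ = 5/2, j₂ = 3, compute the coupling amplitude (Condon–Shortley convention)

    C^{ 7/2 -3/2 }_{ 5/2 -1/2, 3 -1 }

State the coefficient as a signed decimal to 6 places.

−√(5/21) ≈ -0.487950

j₁+j₂−J=2  J+j₁−j₂=3  J−j₁+j₂=4  j₁+j₂+J+1=10
(j₁±m₁, j₂±m₂, J±M) = (2,3,2,4,2,5)
P² = 3072/35
sum k=0..2:
  [0] +1/48 = 1/48
  [1] −1/12 = -1/12
  [2] +1/96 = 1/96
S = -5/96
C² = P²·S² = 5/21 ; C = -0.487950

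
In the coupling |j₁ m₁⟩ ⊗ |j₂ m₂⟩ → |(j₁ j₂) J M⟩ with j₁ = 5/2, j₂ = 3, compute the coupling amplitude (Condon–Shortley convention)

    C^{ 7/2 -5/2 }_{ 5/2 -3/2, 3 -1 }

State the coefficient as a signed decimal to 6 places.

j₁+j₂−J=2  J+j₁−j₂=3  J−j₁+j₂=4  j₁+j₂+J+1=10
(j₁±m₁, j₂±m₂, J±M) = (1,4,2,4,1,6)
P² = 18432/35
sum k=1..2:
  [1] −1/36 = -1/36
  [2] +1/96 = 1/96
S = -5/288
C² = P²·S² = 10/63 ; C = -0.398410

-0.398410  (= −√(10/63))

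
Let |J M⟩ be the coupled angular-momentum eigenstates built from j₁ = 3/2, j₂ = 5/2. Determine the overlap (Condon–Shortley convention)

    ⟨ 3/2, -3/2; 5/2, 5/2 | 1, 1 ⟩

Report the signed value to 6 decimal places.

triangle: 3!*0!*2!/6! = 12/720
(j±m)!: 0!*3!*5!*0!*2!*0! = 1440
prefactor² = (2J+1)*Δ*N² = 72
  k=3: −1/(3!*0!*0!*2!*0!*0!) = -1/12
Σ = -1/12  ⇒  CG² = 72*(-1/12)² = 1/2
CG = −√(1/2) = -0.707107

-0.707107  (= −√(1/2))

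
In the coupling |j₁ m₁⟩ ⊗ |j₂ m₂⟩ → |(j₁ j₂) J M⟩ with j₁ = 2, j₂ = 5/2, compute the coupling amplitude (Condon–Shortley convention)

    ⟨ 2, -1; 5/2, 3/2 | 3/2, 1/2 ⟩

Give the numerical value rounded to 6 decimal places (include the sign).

+0.138013

j₁+j₂−J=3  J+j₁−j₂=1  J−j₁+j₂=2  j₁+j₂+J+1=7
(j₁±m₁, j₂±m₂, J±M) = (1,3,4,1,2,1)
P² = 96/35
sum k=2..3:
  [2] +1/4 = 1/4
  [3] −1/6 = -1/6
S = 1/12
C² = P²·S² = 2/105 ; C = +0.138013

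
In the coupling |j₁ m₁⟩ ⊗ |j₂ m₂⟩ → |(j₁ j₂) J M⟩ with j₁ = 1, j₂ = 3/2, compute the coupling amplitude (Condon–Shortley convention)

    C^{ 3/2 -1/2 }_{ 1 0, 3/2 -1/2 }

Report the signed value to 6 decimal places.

triangle: 1!×1!×2!/5! = 2/120
(j±m)!: 1!×1!×1!×2!×1!×2! = 4
prefactor² = (2J+1)×Δ×N² = 4/15
  k=0: +1/(0!×1!×1!×1!×0!×1!) = 1
  k=1: −1/(1!×0!×0!×0!×1!×2!) = -1/2
Σ = 1/2  ⇒  CG² = 4/15×1/2² = 1/15
CG = +√(1/15) = +0.258199

+√(1/15) ≈ +0.258199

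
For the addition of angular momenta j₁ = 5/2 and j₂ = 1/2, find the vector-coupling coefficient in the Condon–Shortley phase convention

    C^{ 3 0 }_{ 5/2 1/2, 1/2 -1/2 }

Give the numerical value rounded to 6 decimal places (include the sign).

j₁+j₂−J=0  J+j₁−j₂=5  J−j₁+j₂=1  j₁+j₂+J+1=7
(j₁±m₁, j₂±m₂, J±M) = (3,2,0,1,3,3)
P² = 72
sum k=0..0:
  [0] +1/12 = 1/12
S = 1/12
C² = P²·S² = 1/2 ; C = +0.707107

+√(1/2) ≈ +0.707107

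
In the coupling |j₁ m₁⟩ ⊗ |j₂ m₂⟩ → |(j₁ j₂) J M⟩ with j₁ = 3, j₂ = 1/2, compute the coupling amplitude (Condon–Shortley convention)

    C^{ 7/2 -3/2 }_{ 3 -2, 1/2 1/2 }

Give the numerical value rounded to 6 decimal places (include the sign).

triangle: 0!·6!·1!/8! = 720/40320
(j±m)!: 1!·5!·1!·0!·2!·5! = 28800
prefactor² = (2J+1)·Δ·N² = 28800/7
  k=0: +1/(0!·0!·5!·1!·1!·0!) = 1/120
Σ = 1/120  ⇒  CG² = 28800/7·1/120² = 2/7
CG = +√(2/7) = +0.534522

+0.534522  (= +√(2/7))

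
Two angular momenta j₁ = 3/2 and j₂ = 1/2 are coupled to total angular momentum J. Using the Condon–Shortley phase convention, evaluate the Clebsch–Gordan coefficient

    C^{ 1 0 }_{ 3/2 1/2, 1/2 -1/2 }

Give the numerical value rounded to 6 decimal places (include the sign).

+√(1/2) = +0.707107

√[3·1!2!0!/4! · 2!1!0!1!1!1!] = √(1/2)
  +(−1)^0/∏(0,1,1,0,1,0)! = 1  (running 1)
⟨..|..⟩ = √(1/2)·(1) = +0.707107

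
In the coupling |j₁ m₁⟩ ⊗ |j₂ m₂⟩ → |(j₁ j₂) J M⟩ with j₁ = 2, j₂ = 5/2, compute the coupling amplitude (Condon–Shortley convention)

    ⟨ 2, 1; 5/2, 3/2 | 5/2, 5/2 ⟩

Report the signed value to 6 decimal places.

√[6·2!2!3!/8! · 3!1!4!1!5!0!] = √(432/7)
  +(−1)^1/∏(1,1,0,3,2,0)! = -1/12  (running -1/12)
⟨..|..⟩ = √(432/7)·(-1/12) = -0.654654

-0.654654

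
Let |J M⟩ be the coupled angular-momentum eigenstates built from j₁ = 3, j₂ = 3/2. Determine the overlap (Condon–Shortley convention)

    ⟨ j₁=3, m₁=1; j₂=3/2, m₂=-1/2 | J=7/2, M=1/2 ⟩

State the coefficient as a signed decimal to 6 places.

+0.534522  (= +√(2/7))

j₁+j₂−J=1  J+j₁−j₂=5  J−j₁+j₂=2  j₁+j₂+J+1=9
(j₁±m₁, j₂±m₂, J±M) = (4,2,1,2,4,3)
P² = 512/7
sum k=0..1:
  [0] +1/12 = 1/12
  [1] −1/48 = -1/48
S = 1/16
C² = P²·S² = 2/7 ; C = +0.534522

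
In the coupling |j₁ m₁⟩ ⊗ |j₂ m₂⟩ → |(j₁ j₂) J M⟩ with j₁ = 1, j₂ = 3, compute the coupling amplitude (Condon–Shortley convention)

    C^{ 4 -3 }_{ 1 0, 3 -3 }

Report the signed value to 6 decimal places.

√[9·0!2!6!/9! · 1!1!0!6!1!7!] = √(129600)
  +(−1)^0/∏(0,0,1,0,1,6)! = 1/720  (running 1/720)
⟨..|..⟩ = √(129600)·(1/720) = +0.500000

+√(1/4) = +0.500000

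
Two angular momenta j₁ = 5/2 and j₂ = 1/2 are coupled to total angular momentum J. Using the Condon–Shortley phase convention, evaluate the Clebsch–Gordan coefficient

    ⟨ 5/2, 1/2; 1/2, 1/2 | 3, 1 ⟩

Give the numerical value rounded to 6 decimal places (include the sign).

j₁+j₂−J=0  J+j₁−j₂=5  J−j₁+j₂=1  j₁+j₂+J+1=7
(j₁±m₁, j₂±m₂, J±M) = (3,2,1,0,4,2)
P² = 96
sum k=0..0:
  [0] +1/12 = 1/12
S = 1/12
C² = P²·S² = 2/3 ; C = +0.816497

+0.816497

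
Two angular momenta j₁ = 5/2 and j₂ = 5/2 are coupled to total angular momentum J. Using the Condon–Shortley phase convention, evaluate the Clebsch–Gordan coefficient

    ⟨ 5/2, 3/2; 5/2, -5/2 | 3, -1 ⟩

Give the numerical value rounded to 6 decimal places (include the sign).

j₁+j₂−J=2  J+j₁−j₂=3  J−j₁+j₂=3  j₁+j₂+J+1=9
(j₁±m₁, j₂±m₂, J±M) = (4,1,0,5,2,4)
P² = 192
sum k=0..0:
  [0] +1/24 = 1/24
S = 1/24
C² = P²·S² = 1/3 ; C = +0.577350

+√(1/3) = +0.577350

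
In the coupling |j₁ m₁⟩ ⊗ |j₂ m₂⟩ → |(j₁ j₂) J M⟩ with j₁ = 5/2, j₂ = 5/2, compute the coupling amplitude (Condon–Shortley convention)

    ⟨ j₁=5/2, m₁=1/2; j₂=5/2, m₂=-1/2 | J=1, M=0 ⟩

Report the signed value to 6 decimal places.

+√(1/70) = +0.119523

triangle: 4!·1!·1!/7! = 24/5040
(j±m)!: 3!·2!·2!·3!·1!·1! = 144
prefactor² = (2J+1)·Δ·N² = 72/35
  k=1: −1/(1!·3!·1!·1!·0!·0!) = -1/6
  k=2: +1/(2!·2!·0!·0!·1!·1!) = 1/4
Σ = 1/12  ⇒  CG² = 72/35·1/12² = 1/70
CG = +√(1/70) = +0.119523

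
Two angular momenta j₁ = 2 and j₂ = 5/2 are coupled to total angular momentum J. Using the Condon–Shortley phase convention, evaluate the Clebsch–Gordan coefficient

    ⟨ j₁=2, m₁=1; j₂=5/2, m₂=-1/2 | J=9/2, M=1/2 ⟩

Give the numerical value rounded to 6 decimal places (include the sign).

+√(20/63) ≈ +0.563436

j₁+j₂−J=0  J+j₁−j₂=4  J−j₁+j₂=5  j₁+j₂+J+1=10
(j₁±m₁, j₂±m₂, J±M) = (3,1,2,3,5,4)
P² = 11520/7
sum k=0..0:
  [0] +1/72 = 1/72
S = 1/72
C² = P²·S² = 20/63 ; C = +0.563436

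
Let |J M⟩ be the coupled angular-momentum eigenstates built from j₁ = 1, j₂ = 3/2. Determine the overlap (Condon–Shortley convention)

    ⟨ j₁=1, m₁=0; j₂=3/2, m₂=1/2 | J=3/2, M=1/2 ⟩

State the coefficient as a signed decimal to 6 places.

−√(1/15) ≈ -0.258199

j₁+j₂−J=1  J+j₁−j₂=1  J−j₁+j₂=2  j₁+j₂+J+1=5
(j₁±m₁, j₂±m₂, J±M) = (1,1,2,1,2,1)
P² = 4/15
sum k=0..1:
  [0] +1/2 = 1/2
  [1] −1/1 = -1
S = -1/2
C² = P²·S² = 1/15 ; C = -0.258199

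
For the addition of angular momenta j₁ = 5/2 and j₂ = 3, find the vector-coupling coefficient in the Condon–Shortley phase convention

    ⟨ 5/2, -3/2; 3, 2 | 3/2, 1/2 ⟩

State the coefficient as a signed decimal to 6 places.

triangle: 4!·1!·2!/8! = 48/40320
(j±m)!: 1!·4!·5!·1!·2!·1! = 5760
prefactor² = (2J+1)·Δ·N² = 192/7
  k=3: −1/(3!·1!·1!·2!·0!·0!) = -1/12
  k=4: +1/(4!·0!·0!·1!·1!·1!) = 1/24
Σ = -1/24  ⇒  CG² = 192/7·(-1/24)² = 1/21
CG = −√(1/21) = -0.218218

−√(1/21) ≈ -0.218218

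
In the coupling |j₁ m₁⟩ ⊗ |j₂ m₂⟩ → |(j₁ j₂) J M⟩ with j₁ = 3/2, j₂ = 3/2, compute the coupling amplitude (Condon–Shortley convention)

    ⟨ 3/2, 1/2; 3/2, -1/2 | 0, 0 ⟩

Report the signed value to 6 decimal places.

-0.500000  (= −√(1/4))

j₁+j₂−J=3  J+j₁−j₂=0  J−j₁+j₂=0  j₁+j₂+J+1=4
(j₁±m₁, j₂±m₂, J±M) = (2,1,1,2,0,0)
P² = 1
sum k=1..1:
  [1] −1/2 = -1/2
S = -1/2
C² = P²·S² = 1/4 ; C = -0.500000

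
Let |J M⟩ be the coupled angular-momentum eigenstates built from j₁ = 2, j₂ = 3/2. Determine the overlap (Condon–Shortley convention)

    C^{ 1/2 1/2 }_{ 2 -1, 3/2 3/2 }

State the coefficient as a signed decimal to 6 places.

-0.316228

√[2·3!1!0!/5! · 1!3!3!0!1!0!] = √(18/5)
  +(−1)^3/∏(3,0,0,0,1,0)! = -1/6  (running -1/6)
⟨..|..⟩ = √(18/5)·(-1/6) = -0.316228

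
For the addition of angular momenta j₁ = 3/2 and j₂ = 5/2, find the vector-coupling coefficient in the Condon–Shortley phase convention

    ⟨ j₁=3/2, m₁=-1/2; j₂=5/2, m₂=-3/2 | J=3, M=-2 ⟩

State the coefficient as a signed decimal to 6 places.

j₁+j₂−J=1  J+j₁−j₂=2  J−j₁+j₂=4  j₁+j₂+J+1=8
(j₁±m₁, j₂±m₂, J±M) = (1,2,1,4,1,5)
P² = 48
sum k=0..1:
  [0] +1/12 = 1/12
  [1] −1/24 = -1/24
S = 1/24
C² = P²·S² = 1/12 ; C = +0.288675

+0.288675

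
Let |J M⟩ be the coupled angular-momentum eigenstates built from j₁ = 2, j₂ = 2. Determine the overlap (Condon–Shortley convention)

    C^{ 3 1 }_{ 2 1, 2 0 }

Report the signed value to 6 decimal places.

+√(1/5) ≈ +0.447214

√[7·1!3!3!/8! · 3!1!2!2!4!2!] = √(36/5)
  +(−1)^0/∏(0,1,1,2,2,1)! = 1/4  (running 1/4)
  +(−1)^1/∏(1,0,0,1,3,2)! = -1/12  (running 1/6)
⟨..|..⟩ = √(36/5)·(1/6) = +0.447214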